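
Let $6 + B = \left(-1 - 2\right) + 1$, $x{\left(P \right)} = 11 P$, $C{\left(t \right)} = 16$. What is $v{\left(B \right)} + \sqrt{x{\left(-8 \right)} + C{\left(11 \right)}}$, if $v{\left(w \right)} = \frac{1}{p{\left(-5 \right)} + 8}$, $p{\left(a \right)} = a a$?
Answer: $\frac{1}{33} + 6 i \sqrt{2} \approx 0.030303 + 8.4853 i$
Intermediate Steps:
$p{\left(a \right)} = a^{2}$
$B = -8$ ($B = -6 + \left(\left(-1 - 2\right) + 1\right) = -6 + \left(-3 + 1\right) = -6 - 2 = -8$)
$v{\left(w \right)} = \frac{1}{33}$ ($v{\left(w \right)} = \frac{1}{\left(-5\right)^{2} + 8} = \frac{1}{25 + 8} = \frac{1}{33}$)
$v{\left(B \right)} + \sqrt{x{\left(-8 \right)} + C{\left(11 \right)}} = \frac{1}{33} + \sqrt{11 \left(-8\right) + 16} = \frac{1}{33} + \sqrt{-88 + 16} = \frac{1}{33} + \sqrt{-72} = \frac{1}{33} + 6 i \sqrt{2}$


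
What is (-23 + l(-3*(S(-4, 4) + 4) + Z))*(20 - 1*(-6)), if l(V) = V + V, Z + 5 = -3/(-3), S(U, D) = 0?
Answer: -1430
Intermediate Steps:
Z = -4 (Z = -5 - 3/(-3) = -5 - 3*(-⅓) = -5 + 1 = -4)
l(V) = 2*V
(-23 + l(-3*(S(-4, 4) + 4) + Z))*(20 - 1*(-6)) = (-23 + 2*(-3*(0 + 4) - 4))*(20 - 1*(-6)) = (-23 + 2*(-3*4 - 4))*(20 + 6) = (-23 + 2*(-12 - 4))*26 = (-23 + 2*(-16))*26 = (-23 - 32)*26 = -55*26 = -1430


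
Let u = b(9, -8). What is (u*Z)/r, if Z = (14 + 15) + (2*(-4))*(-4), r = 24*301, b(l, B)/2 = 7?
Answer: 61/516 ≈ 0.11822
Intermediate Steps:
b(l, B) = 14 (b(l, B) = 2*7 = 14)
r = 7224
Z = 61 (Z = 29 - 8*(-4) = 29 + 32 = 61)
u = 14
(u*Z)/r = (14*61)/7224 = 854*(1/7224) = 61/516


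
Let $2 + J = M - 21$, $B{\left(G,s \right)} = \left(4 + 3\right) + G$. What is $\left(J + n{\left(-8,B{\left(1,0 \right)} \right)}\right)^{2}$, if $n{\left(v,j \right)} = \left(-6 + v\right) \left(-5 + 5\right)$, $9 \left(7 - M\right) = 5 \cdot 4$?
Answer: $\frac{26896}{81} \approx 332.05$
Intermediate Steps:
$B{\left(G,s \right)} = 7 + G$
$M = \frac{43}{9}$ ($M = 7 - \frac{5 \cdot 4}{9} = 7 - \frac{20}{9} = \frac{43}{9} \approx 4.7778$)
$n{\left(v,j \right)} = 0$ ($n{\left(v,j \right)} = \left(-6 + v\right) 0 = 0$)
$J = - \frac{164}{9}$ ($J = -2 + \left(\frac{43}{9} - 21\right) = -2 - \frac{146}{9} = - \frac{164}{9} \approx -18.222$)
$\left(J + n{\left(-8,B{\left(1,0 \right)} \right)}\right)^{2} = \left(- \frac{164}{9} + 0\right)^{2} = \left(- \frac{164}{9}\right)^{2} = \frac{26896}{81}$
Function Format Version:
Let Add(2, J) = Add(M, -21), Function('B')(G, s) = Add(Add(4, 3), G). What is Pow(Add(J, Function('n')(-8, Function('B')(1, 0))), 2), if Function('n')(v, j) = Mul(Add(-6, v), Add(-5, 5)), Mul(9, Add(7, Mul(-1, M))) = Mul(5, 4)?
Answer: Rational(26896, 81) ≈ 332.05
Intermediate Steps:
Function('B')(G, s) = Add(7, G)
M = Rational(43, 9) (M = Add(7, Mul(Rational(-1, 9), Mul(5, 4))) = Add(7, Mul(Rational(-1, 9), 20)) = Add(7, Rational(-20, 9)) = Rational(43, 9) ≈ 4.7778)
Function('n')(v, j) = 0 (Function('n')(v, j) = Mul(Add(-6, v), 0) = 0)
J = Rational(-164, 9) (J = Add(-2, Add(Rational(43, 9), -21)) = Add(-2, Rational(-146, 9)) = Rational(-164, 9) ≈ -18.222)
Pow(Add(J, Function('n')(-8, Function('B')(1, 0))), 2) = Pow(Add(Rational(-164, 9), 0), 2) = Pow(Rational(-164, 9), 2) = Rational(26896, 81)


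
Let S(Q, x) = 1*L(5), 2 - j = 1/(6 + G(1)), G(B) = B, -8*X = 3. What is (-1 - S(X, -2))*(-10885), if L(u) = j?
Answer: 31100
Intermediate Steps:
X = -3/8 (X = -1/8*3 = -3/8 ≈ -0.37500)
j = 13/7 (j = 2 - 1/(6 + 1) = 2 - 1/7 = 13/7 ≈ 1.8571)
L(u) = 13/7
S(Q, x) = 13/7 (S(Q, x) = 1*(13/7) = 13/7)
(-1 - S(X, -2))*(-10885) = (-1 - 1*13/7)*(-10885) = (-1 - 13/7)*(-10885) = -20/7*(-10885) = 31100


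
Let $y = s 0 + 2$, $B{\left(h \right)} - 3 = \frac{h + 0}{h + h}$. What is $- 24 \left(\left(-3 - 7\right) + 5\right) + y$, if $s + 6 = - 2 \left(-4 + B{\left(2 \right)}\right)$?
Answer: $122$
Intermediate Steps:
$B{\left(h \right)} = \frac{7}{2}$ ($B{\left(h \right)} = 3 + \frac{h + 0}{h + h} = 3 + \frac{h}{2 h} = 3 + h \frac{1}{2 h} = 3 + \frac{1}{2} = \frac{7}{2}$)
$s = -5$ ($s = -6 - 2 \left(-4 + \frac{7}{2}\right) = -6 - -1 = -6 + 1 = -5$)
$y = 2$ ($y = \left(-5\right) 0 + 2 = 0 + 2 = 2$)
$- 24 \left(\left(-3 - 7\right) + 5\right) + y = - 24 \left(\left(-3 - 7\right) + 5\right) + 2 = - 24 \left(-10 + 5\right) + 2 = \left(-24\right) \left(-5\right) + 2 = 120 + 2 = 122$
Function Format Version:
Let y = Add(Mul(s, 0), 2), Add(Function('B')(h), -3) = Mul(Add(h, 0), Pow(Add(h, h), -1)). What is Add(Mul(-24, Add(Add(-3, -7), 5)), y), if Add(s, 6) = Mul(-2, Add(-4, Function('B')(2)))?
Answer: 122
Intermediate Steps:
Function('B')(h) = Rational(7, 2) (Function('B')(h) = Add(3, Mul(Add(h, 0), Pow(Add(h, h), -1))) = Add(3, Mul(h, Pow(Mul(2, h), -1))) = Add(3, Mul(h, Mul(Rational(1, 2), Pow(h, -1)))) = Add(3, Rational(1, 2)) = Rational(7, 2))
s = -5 (s = Add(-6, Mul(-2, Add(-4, Rational(7, 2)))) = Add(-6, Mul(-2, Rational(-1, 2))) = Add(-6, 1) = -5)
y = 2 (y = Add(Mul(-5, 0), 2) = Add(0, 2) = 2)
Add(Mul(-24, Add(Add(-3, -7), 5)), y) = Add(Mul(-24, Add(Add(-3, -7), 5)), 2) = Add(Mul(-24, Add(-10, 5)), 2) = Add(Mul(-24, -5), 2) = Add(120, 2) = 122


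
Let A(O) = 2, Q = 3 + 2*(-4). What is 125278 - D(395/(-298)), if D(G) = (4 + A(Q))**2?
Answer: 125242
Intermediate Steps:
Q = -5 (Q = 3 - 8 = -5)
D(G) = 36 (D(G) = (4 + 2)**2 = 6**2 = 36)
125278 - D(395/(-298)) = 125278 - 1*36 = 125278 - 36 = 125242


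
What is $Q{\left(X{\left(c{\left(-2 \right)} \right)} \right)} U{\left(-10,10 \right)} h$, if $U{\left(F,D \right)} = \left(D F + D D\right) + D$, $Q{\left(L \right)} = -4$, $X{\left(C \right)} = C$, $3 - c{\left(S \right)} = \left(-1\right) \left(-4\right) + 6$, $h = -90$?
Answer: $3600$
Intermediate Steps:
$c{\left(S \right)} = -7$ ($c{\left(S \right)} = 3 - \left(\left(-1\right) \left(-4\right) + 6\right) = 3 - \left(4 + 6\right) = 3 - 10 = -7$)
$U{\left(F,D \right)} = D + D^{2} + D F$ ($U{\left(F,D \right)} = \left(D F + D^{2}\right) + D = \left(D^{2} + D F\right) + D = D + D^{2} + D F$)
$Q{\left(X{\left(c{\left(-2 \right)} \right)} \right)} U{\left(-10,10 \right)} h = - 4 \cdot 10 \left(1 + 10 - 10\right) \left(-90\right) = - 4 \cdot 10 \cdot 1 \left(-90\right) = \left(-4\right) 10 \left(-90\right) = \left(-40\right) \left(-90\right) = 3600$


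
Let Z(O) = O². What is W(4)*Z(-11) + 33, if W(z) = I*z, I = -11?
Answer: -5291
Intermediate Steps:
W(z) = -11*z
W(4)*Z(-11) + 33 = -11*4*(-11)² + 33 = -44*121 + 33 = -5324 + 33 = -5291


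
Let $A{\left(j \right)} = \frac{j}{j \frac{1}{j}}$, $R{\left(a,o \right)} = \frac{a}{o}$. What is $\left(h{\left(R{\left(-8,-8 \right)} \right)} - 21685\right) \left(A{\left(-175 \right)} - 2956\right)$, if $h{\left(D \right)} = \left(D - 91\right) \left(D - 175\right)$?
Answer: $18864275$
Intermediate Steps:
$h{\left(D \right)} = \left(-175 + D\right) \left(-91 + D\right)$ ($h{\left(D \right)} = \left(-91 + D\right) \left(-175 + D\right) = \left(-175 + D\right) \left(-91 + D\right)$)
$A{\left(j \right)} = j$ ($A{\left(j \right)} = \frac{j}{1} = j 1 = j$)
$\left(h{\left(R{\left(-8,-8 \right)} \right)} - 21685\right) \left(A{\left(-175 \right)} - 2956\right) = \left(\left(15925 + \left(- \frac{8}{-8}\right)^{2} - 266 \left(- \frac{8}{-8}\right)\right) - 21685\right) \left(-175 - 2956\right) = \left(\left(15925 + \left(\left(-8\right) \left(- \frac{1}{8}\right)\right)^{2} - 266 \left(\left(-8\right) \left(- \frac{1}{8}\right)\right)\right) - 21685\right) \left(-3131\right) = \left(\left(15925 + 1^{2} - 266\right) - 21685\right) \left(-3131\right) = \left(\left(15925 + 1 - 266\right) - 21685\right) \left(-3131\right) = \left(15660 - 21685\right) \left(-3131\right) = \left(-6025\right) \left(-3131\right) = 18864275$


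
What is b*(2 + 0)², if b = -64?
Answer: -256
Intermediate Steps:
b*(2 + 0)² = -64*(2 + 0)² = -64*2² = -64*4 = -256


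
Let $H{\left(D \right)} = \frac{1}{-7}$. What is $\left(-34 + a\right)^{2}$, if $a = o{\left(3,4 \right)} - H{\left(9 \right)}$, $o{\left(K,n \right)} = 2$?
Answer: $\frac{49729}{49} \approx 1014.9$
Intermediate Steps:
$H{\left(D \right)} = - \frac{1}{7}$
$a = \frac{15}{7}$ ($a = 2 - - \frac{1}{7} = 2 + \frac{1}{7} = \frac{15}{7} \approx 2.1429$)
$\left(-34 + a\right)^{2} = \left(-34 + \frac{15}{7}\right)^{2} = \left(- \frac{223}{7}\right)^{2} = \frac{49729}{49}$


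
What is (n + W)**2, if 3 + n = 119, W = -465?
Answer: 121801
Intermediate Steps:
n = 116 (n = -3 + 119 = 116)
(n + W)**2 = (116 - 465)**2 = (-349)**2 = 121801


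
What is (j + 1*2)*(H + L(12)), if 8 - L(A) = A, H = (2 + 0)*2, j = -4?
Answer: 0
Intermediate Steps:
H = 4 (H = 2*2 = 4)
L(A) = 8 - A
(j + 1*2)*(H + L(12)) = (-4 + 1*2)*(4 + (8 - 1*12)) = (-4 + 2)*(4 + (8 - 12)) = -2*(4 - 4) = -2*0 = 0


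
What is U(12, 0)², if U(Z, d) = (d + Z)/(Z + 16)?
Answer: 9/49 ≈ 0.18367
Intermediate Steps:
U(Z, d) = (Z + d)/(16 + Z)
U(12, 0)² = ((12 + 0)/(16 + 12))² = (12/28)² = ((1/28)*12)² = (3/7)² = 9/49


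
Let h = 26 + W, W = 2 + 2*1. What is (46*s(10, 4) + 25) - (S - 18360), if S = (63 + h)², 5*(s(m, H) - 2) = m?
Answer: 9920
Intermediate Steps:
s(m, H) = 2 + m/5
W = 4 (W = 2 + 2 = 4)
h = 30 (h = 26 + 4 = 30)
S = 8649 (S = (63 + 30)² = 93² = 8649)
(46*s(10, 4) + 25) - (S - 18360) = (46*(2 + (⅕)*10) + 25) - (8649 - 18360) = (46*(2 + 2) + 25) - 1*(-9711) = (46*4 + 25) + 9711 = (184 + 25) + 9711 = 209 + 9711 = 9920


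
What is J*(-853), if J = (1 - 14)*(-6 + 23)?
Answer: 188513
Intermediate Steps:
J = -221 (J = -13*17 = -221)
J*(-853) = -221*(-853) = 188513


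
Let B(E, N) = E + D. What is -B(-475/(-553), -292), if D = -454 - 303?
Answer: 418146/553 ≈ 756.14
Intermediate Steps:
D = -757
B(E, N) = -757 + E (B(E, N) = E - 757 = -757 + E)
-B(-475/(-553), -292) = -(-757 - 475/(-553)) = -(-757 - 475*(-1/553)) = -(-757 + 475/553) = -1*(-418146/553) = 418146/553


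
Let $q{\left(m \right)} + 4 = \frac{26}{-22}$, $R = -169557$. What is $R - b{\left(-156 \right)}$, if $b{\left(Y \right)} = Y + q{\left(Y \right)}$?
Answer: $- \frac{1863354}{11} \approx -1.694 \cdot 10^{5}$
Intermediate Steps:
$q{\left(m \right)} = - \frac{57}{11}$ ($q{\left(m \right)} = -4 + \frac{26}{-22} = -4 + 26 \left(- \frac{1}{22}\right) = -4 - \frac{13}{11} = - \frac{57}{11}$)
$b{\left(Y \right)} = - \frac{57}{11} + Y$ ($b{\left(Y \right)} = Y - \frac{57}{11} = - \frac{57}{11} + Y$)
$R - b{\left(-156 \right)} = -169557 - \left(- \frac{57}{11} - 156\right) = -169557 - - \frac{1773}{11} = -169557 + \frac{1773}{11} = - \frac{1863354}{11}$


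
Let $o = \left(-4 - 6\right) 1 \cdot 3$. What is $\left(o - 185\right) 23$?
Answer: $-4945$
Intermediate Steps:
$o = -30$ ($o = \left(-4 - 6\right) 1 \cdot 3 = \left(-10\right) 1 \cdot 3 = \left(-10\right) 3 = -30$)
$\left(o - 185\right) 23 = \left(-30 - 185\right) 23 = \left(-215\right) 23 = -4945$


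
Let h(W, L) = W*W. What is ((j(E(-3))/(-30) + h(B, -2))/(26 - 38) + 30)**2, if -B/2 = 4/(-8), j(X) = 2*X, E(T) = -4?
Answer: 28955161/32400 ≈ 893.68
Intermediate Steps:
B = 1 (B = -8/(-8) = -8*(-1)/8 = -2*(-1/2) = 1)
h(W, L) = W**2
((j(E(-3))/(-30) + h(B, -2))/(26 - 38) + 30)**2 = (((2*(-4))/(-30) + 1**2)/(26 - 38) + 30)**2 = ((-8*(-1/30) + 1)/(-12) + 30)**2 = ((4/15 + 1)*(-1/12) + 30)**2 = ((19/15)*(-1/12) + 30)**2 = (-19/180 + 30)**2 = (5381/180)**2 = 28955161/32400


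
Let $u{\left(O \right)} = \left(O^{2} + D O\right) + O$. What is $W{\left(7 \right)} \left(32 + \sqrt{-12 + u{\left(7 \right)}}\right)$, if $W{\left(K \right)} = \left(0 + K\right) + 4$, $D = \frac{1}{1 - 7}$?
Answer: $352 + \frac{11 \sqrt{1542}}{6} \approx 423.99$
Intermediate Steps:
$D = - \frac{1}{6}$ ($D = \frac{1}{-6} = - \frac{1}{6} \approx -0.16667$)
$W{\left(K \right)} = 4 + K$ ($W{\left(K \right)} = K + 4 = 4 + K$)
$u{\left(O \right)} = O^{2} + \frac{5 O}{6}$ ($u{\left(O \right)} = \left(O^{2} - \frac{O}{6}\right) + O = O^{2} + \frac{5 O}{6}$)
$W{\left(7 \right)} \left(32 + \sqrt{-12 + u{\left(7 \right)}}\right) = \left(4 + 7\right) \left(32 + \sqrt{-12 + \frac{1}{6} \cdot 7 \left(5 + 6 \cdot 7\right)}\right) = 11 \left(32 + \sqrt{-12 + \frac{1}{6} \cdot 7 \left(5 + 42\right)}\right) = 11 \left(32 + \sqrt{-12 + \frac{1}{6} \cdot 7 \cdot 47}\right) = 11 \left(32 + \sqrt{-12 + \frac{329}{6}}\right) = 11 \left(32 + \sqrt{\frac{257}{6}}\right) = 11 \left(32 + \frac{\sqrt{1542}}{6}\right) = 352 + \frac{11 \sqrt{1542}}{6}$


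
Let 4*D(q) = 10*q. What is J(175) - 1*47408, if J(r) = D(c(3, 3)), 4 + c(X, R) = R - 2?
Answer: -94831/2 ≈ -47416.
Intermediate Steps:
c(X, R) = -6 + R (c(X, R) = -4 + (R - 2) = -4 + (-2 + R) = -6 + R)
D(q) = 5*q/2 (D(q) = (10*q)/4 = 5*q/2)
J(r) = -15/2 (J(r) = 5*(-6 + 3)/2 = (5/2)*(-3) = -15/2)
J(175) - 1*47408 = -15/2 - 1*47408 = -15/2 - 47408 = -94831/2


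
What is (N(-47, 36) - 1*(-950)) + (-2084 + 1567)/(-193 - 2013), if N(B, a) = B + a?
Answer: 2071951/2206 ≈ 939.23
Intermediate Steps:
(N(-47, 36) - 1*(-950)) + (-2084 + 1567)/(-193 - 2013) = ((-47 + 36) - 1*(-950)) + (-2084 + 1567)/(-193 - 2013) = (-11 + 950) - 517/(-2206) = 939 - 517*(-1/2206) = 939 + 517/2206 = 2071951/2206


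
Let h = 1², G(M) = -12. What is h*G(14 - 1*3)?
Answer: -12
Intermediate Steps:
h = 1
h*G(14 - 1*3) = 1*(-12) = -12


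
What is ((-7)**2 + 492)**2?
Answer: 292681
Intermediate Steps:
((-7)**2 + 492)**2 = (49 + 492)**2 = 541**2 = 292681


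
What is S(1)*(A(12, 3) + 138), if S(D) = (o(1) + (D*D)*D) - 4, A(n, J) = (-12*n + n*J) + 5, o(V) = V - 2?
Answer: -140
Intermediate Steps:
o(V) = -2 + V
A(n, J) = 5 - 12*n + J*n (A(n, J) = (-12*n + J*n) + 5 = 5 - 12*n + J*n)
S(D) = -5 + D³ (S(D) = ((-2 + 1) + (D*D)*D) - 4 = (-1 + D²*D) - 4 = (-1 + D³) - 4 = -5 + D³)
S(1)*(A(12, 3) + 138) = (-5 + 1³)*((5 - 12*12 + 3*12) + 138) = (-5 + 1)*((5 - 144 + 36) + 138) = -4*(-103 + 138) = -4*35 = -140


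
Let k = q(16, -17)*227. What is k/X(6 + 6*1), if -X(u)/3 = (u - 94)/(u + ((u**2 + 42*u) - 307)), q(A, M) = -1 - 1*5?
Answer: -80131/41 ≈ -1954.4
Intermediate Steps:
q(A, M) = -6 (q(A, M) = -1 - 5 = -6)
k = -1362 (k = -6*227 = -1362)
X(u) = -3*(-94 + u)/(-307 + u**2 + 43*u) (X(u) = -3*(u - 94)/(u + ((u**2 + 42*u) - 307)) = -3*(-94 + u)/(u + (-307 + u**2 + 42*u)) = -3*(-94 + u)/(-307 + u**2 + 43*u))
k/X(6 + 6*1) = -1362*(-307 + (6 + 6*1)**2 + 43*(6 + 6*1))/(3*(94 - (6 + 6*1))) = -1362*(-307 + (6 + 6)**2 + 43*(6 + 6))/(3*(94 - (6 + 6))) = -1362*(-307 + 12**2 + 43*12)/(3*(94 - 1*12)) = -1362*(-307 + 144 + 516)/(3*(94 - 12)) = -1362/(3*82/353) = -1362/(3*(1/353)*82) = -1362/246/353 = -1362*353/246 = -80131/41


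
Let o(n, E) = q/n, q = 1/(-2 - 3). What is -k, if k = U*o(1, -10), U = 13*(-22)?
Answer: -286/5 ≈ -57.200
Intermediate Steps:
q = -1/5 (q = 1/(-5) = -1/5 ≈ -0.20000)
o(n, E) = -1/(5*n)
U = -286
k = 286/5 (k = -(-286)/(5*1) = -(-286)/5 = -286*(-1/5) = 286/5 ≈ 57.200)
-k = -1*286/5 = -286/5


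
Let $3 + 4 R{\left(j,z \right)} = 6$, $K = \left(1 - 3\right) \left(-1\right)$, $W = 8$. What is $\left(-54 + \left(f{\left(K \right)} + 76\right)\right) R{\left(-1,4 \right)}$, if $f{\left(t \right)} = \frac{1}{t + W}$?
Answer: $\frac{663}{40} \approx 16.575$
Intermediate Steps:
$K = 2$ ($K = \left(-2\right) \left(-1\right) = 2$)
$R{\left(j,z \right)} = \frac{3}{4}$ ($R{\left(j,z \right)} = - \frac{3}{4} + \frac{1}{4} \cdot 6 = - \frac{3}{4} + \frac{3}{2} = \frac{3}{4}$)
$f{\left(t \right)} = \frac{1}{8 + t}$ ($f{\left(t \right)} = \frac{1}{t + 8} = \frac{1}{8 + t}$)
$\left(-54 + \left(f{\left(K \right)} + 76\right)\right) R{\left(-1,4 \right)} = \left(-54 + \left(\frac{1}{8 + 2} + 76\right)\right) \frac{3}{4} = \left(-54 + \left(\frac{1}{10} + 76\right)\right) \frac{3}{4} = \left(-54 + \frac{761}{10}\right) \frac{3}{4} = \frac{221}{10} \cdot \frac{3}{4} = \frac{663}{40}$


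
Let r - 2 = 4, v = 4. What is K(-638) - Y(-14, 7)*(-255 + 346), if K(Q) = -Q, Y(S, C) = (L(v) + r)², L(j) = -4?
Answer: 274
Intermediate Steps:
r = 6 (r = 2 + 4 = 6)
Y(S, C) = 4 (Y(S, C) = (-4 + 6)² = 2² = 4)
K(-638) - Y(-14, 7)*(-255 + 346) = -1*(-638) - 4*(-255 + 346) = 638 - 4*91 = 638 - 1*364 = 638 - 364 = 274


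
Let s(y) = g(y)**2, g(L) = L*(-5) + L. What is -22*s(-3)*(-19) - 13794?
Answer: 46398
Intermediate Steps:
g(L) = -4*L (g(L) = -5*L + L = -4*L)
s(y) = 16*y**2 (s(y) = (-4*y)**2 = 16*y**2)
-22*s(-3)*(-19) - 13794 = -352*(-3)**2*(-19) - 13794 = -352*9*(-19) - 13794 = -22*144*(-19) - 13794 = -3168*(-19) - 13794 = 60192 - 13794 = 46398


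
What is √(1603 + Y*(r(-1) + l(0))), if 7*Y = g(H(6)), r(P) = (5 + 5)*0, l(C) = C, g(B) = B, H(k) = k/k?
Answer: √1603 ≈ 40.037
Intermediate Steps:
H(k) = 1
r(P) = 0 (r(P) = 10*0 = 0)
Y = ⅐ (Y = (⅐)*1 = ⅐ ≈ 0.14286)
√(1603 + Y*(r(-1) + l(0))) = √(1603 + (0 + 0)/7) = √(1603 + (⅐)*0) = √(1603 + 0) = √1603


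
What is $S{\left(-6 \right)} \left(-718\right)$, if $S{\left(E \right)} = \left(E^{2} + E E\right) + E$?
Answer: $-47388$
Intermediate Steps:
$S{\left(E \right)} = E + 2 E^{2}$ ($S{\left(E \right)} = \left(E^{2} + E^{2}\right) + E = 2 E^{2} + E = E + 2 E^{2}$)
$S{\left(-6 \right)} \left(-718\right) = - 6 \left(1 + 2 \left(-6\right)\right) \left(-718\right) = - 6 \left(1 - 12\right) \left(-718\right) = \left(-6\right) \left(-11\right) \left(-718\right) = 66 \left(-718\right) = -47388$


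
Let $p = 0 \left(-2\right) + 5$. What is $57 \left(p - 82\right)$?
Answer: $-4389$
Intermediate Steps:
$p = 5$ ($p = 0 + 5 = 5$)
$57 \left(p - 82\right) = 57 \left(5 - 82\right) = 57 \left(-77\right) = -4389$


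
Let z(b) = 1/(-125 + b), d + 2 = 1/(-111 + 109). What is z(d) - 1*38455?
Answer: -9806027/255 ≈ -38455.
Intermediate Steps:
d = -5/2 (d = -2 + 1/(-111 + 109) = -2 + 1/(-2) = -2 - 1/2 = -5/2 ≈ -2.5000)
z(d) - 1*38455 = 1/(-125 - 5/2) - 1*38455 = 1/(-255/2) - 38455 = -2/255 - 38455 = -9806027/255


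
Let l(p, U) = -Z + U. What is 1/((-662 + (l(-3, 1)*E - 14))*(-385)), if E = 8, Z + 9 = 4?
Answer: 1/241780 ≈ 4.1360e-6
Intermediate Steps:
Z = -5 (Z = -9 + 4 = -5)
l(p, U) = 5 + U (l(p, U) = -1*(-5) + U = 5 + U)
1/((-662 + (l(-3, 1)*E - 14))*(-385)) = 1/((-662 + ((5 + 1)*8 - 14))*(-385)) = 1/((-662 + (6*8 - 14))*(-385)) = 1/((-662 + (48 - 14))*(-385)) = 1/((-662 + 34)*(-385)) = 1/(-628*(-385)) = 1/241780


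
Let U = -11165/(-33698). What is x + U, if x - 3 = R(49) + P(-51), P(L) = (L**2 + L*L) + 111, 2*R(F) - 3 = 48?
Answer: 443372/83 ≈ 5341.8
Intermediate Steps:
R(F) = 51/2 (R(F) = 3/2 + (1/2)*48 = 3/2 + 24 = 51/2)
P(L) = 111 + 2*L**2 (P(L) = (L**2 + L**2) + 111 = 2*L**2 + 111 = 111 + 2*L**2)
x = 10683/2 (x = 3 + (51/2 + (111 + 2*(-51)**2)) = 3 + (51/2 + (111 + 2*2601)) = 3 + (51/2 + (111 + 5202)) = 3 + (51/2 + 5313) = 3 + 10677/2 = 10683/2 ≈ 5341.5)
U = 55/166 (U = -11165*(-1/33698) = 55/166 ≈ 0.33133)
x + U = 10683/2 + 55/166 = 443372/83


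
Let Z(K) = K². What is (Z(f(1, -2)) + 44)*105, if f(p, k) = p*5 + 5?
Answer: 15120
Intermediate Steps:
f(p, k) = 5 + 5*p (f(p, k) = 5*p + 5 = 5 + 5*p)
(Z(f(1, -2)) + 44)*105 = ((5 + 5*1)² + 44)*105 = ((5 + 5)² + 44)*105 = (10² + 44)*105 = (100 + 44)*105 = 144*105 = 15120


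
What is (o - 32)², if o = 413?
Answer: 145161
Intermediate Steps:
(o - 32)² = (413 - 32)² = 381² = 145161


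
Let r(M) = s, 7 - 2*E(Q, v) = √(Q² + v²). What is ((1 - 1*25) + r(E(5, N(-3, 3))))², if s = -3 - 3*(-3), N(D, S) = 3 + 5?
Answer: 324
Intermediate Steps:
N(D, S) = 8
E(Q, v) = 7/2 - √(Q² + v²)/2
s = 6 (s = -3 + 9 = 6)
r(M) = 6
((1 - 1*25) + r(E(5, N(-3, 3))))² = ((1 - 1*25) + 6)² = ((1 - 25) + 6)² = (-24 + 6)² = (-18)² = 324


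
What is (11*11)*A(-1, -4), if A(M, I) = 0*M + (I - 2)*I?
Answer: 2904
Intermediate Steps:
A(M, I) = I*(-2 + I) (A(M, I) = 0 + (-2 + I)*I = 0 + I*(-2 + I) = I*(-2 + I))
(11*11)*A(-1, -4) = (11*11)*(-4*(-2 - 4)) = 121*(-4*(-6)) = 121*24 = 2904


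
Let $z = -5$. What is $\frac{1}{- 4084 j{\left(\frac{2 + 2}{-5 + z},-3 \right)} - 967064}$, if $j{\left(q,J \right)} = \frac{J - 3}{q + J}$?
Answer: $- \frac{17}{16562608} \approx -1.0264 \cdot 10^{-6}$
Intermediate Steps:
$j{\left(q,J \right)} = \frac{-3 + J}{J + q}$
$\frac{1}{- 4084 j{\left(\frac{2 + 2}{-5 + z},-3 \right)} - 967064} = \frac{1}{- 4084 \frac{-3 - 3}{-3 + \frac{2 + 2}{-5 - 5}} - 967064} = \frac{1}{- 4084 \frac{1}{-3 + \frac{4}{-10}} \left(-6\right) - 967064} = \frac{1}{- 4084 \frac{1}{-3 + 4 \left(- \frac{1}{10}\right)} \left(-6\right) - 967064} = \frac{1}{- 4084 \frac{1}{-3 - \frac{2}{5}} \left(-6\right) - 967064} = \frac{1}{- 4084 \frac{1}{- \frac{17}{5}} \left(-6\right) - 967064} = \frac{1}{- 4084 \left(\left(- \frac{5}{17}\right) \left(-6\right)\right) - 967064} = \frac{1}{\left(-4084\right) \frac{30}{17} - 967064} = \frac{1}{- \frac{122520}{17} - 967064} = \frac{1}{- \frac{16562608}{17}} = - \frac{17}{16562608}$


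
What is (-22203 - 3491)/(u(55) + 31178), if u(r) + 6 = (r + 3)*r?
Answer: -12847/17181 ≈ -0.74774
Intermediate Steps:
u(r) = -6 + r*(3 + r) (u(r) = -6 + (r + 3)*r = -6 + (3 + r)*r = -6 + r*(3 + r))
(-22203 - 3491)/(u(55) + 31178) = (-22203 - 3491)/((-6 + 55² + 3*55) + 31178) = -25694/((-6 + 3025 + 165) + 31178) = -25694/(3184 + 31178) = -25694/34362 = -25694*1/34362 = -12847/17181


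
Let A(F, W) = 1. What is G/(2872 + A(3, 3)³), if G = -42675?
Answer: -42675/2873 ≈ -14.854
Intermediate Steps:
G/(2872 + A(3, 3)³) = -42675/(2872 + 1³) = -42675/(2872 + 1) = -42675/2873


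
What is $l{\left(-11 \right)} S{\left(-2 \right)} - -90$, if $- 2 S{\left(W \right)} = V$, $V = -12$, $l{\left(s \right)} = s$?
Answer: $24$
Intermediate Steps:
$S{\left(W \right)} = 6$ ($S{\left(W \right)} = \left(- \frac{1}{2}\right) \left(-12\right) = 6$)
$l{\left(-11 \right)} S{\left(-2 \right)} - -90 = \left(-11\right) 6 - -90 = -66 + 90 = 24$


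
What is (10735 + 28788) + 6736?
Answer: 46259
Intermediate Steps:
(10735 + 28788) + 6736 = 39523 + 6736 = 46259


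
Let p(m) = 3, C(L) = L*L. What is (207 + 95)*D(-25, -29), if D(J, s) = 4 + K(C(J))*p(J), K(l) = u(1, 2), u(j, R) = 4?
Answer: 4832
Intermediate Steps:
C(L) = L²
K(l) = 4
D(J, s) = 16 (D(J, s) = 4 + 4*3 = 4 + 12 = 16)
(207 + 95)*D(-25, -29) = (207 + 95)*16 = 302*16 = 4832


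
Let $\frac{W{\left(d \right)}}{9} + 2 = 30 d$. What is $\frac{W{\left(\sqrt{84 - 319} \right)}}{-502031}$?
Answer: $\frac{18}{502031} - \frac{270 i \sqrt{235}}{502031} \approx 3.5854 \cdot 10^{-5} - 0.0082446 i$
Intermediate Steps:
$W{\left(d \right)} = -18 + 270 d$ ($W{\left(d \right)} = -18 + 9 \cdot 30 d = -18 + 270 d$)
$\frac{W{\left(\sqrt{84 - 319} \right)}}{-502031} = \frac{-18 + 270 \sqrt{84 - 319}}{-502031} = \left(-18 + 270 \sqrt{-235}\right) \left(- \frac{1}{502031}\right) = \left(-18 + 270 i \sqrt{235}\right) \left(- \frac{1}{502031}\right) = \frac{18}{502031} - \frac{270 i \sqrt{235}}{502031}$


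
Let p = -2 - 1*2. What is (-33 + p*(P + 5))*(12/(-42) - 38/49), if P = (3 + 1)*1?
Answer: 3588/49 ≈ 73.224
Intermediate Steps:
p = -4 (p = -2 - 2 = -4)
P = 4 (P = 4*1 = 4)
(-33 + p*(P + 5))*(12/(-42) - 38/49) = (-33 - 4*(4 + 5))*(12/(-42) - 38/49) = (-33 - 4*9)*(12*(-1/42) - 38*1/49) = (-33 - 36)*(-2/7 - 38/49) = -69*(-52/49) = 3588/49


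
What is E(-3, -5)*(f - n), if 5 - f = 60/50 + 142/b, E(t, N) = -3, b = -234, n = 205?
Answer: 117347/195 ≈ 601.78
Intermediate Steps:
f = 2578/585 (f = 5 - (60/50 + 142/(-234)) = 5 - (60*(1/50) + 142*(-1/234)) = 5 - (6/5 - 71/117) = 5 - 1*347/585 = 5 - 347/585 = 2578/585 ≈ 4.4068)
E(-3, -5)*(f - n) = -3*(2578/585 - 1*205) = -3*(2578/585 - 205) = -3*(-117347/585) = 117347/195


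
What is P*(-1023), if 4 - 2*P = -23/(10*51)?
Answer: -703483/340 ≈ -2069.1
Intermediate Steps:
P = 2063/1020 (P = 2 - (-23)/(2*(10*51)) = 2 - (-23)/(2*510) = 2 - ½*(-23/510) = 2 + 23/1020 = 2063/1020 ≈ 2.0225)
P*(-1023) = (2063/1020)*(-1023) = -703483/340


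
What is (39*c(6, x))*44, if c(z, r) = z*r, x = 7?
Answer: 72072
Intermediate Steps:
c(z, r) = r*z
(39*c(6, x))*44 = (39*(7*6))*44 = (39*42)*44 = 1638*44 = 72072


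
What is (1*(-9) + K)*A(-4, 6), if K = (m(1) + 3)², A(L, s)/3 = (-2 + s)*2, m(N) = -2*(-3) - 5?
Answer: 168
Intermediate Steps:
m(N) = 1 (m(N) = 6 - 5 = 1)
A(L, s) = -12 + 6*s (A(L, s) = 3*((-2 + s)*2) = 3*(-4 + 2*s) = -12 + 6*s)
K = 16 (K = (1 + 3)² = 4² = 16)
(1*(-9) + K)*A(-4, 6) = (1*(-9) + 16)*(-12 + 6*6) = (-9 + 16)*(-12 + 36) = 7*24 = 168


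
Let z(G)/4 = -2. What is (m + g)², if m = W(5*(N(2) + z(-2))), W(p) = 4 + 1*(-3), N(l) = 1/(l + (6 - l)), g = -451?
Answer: 202500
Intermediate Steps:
z(G) = -8 (z(G) = 4*(-2) = -8)
N(l) = ⅙ (N(l) = 1/6 = ⅙)
W(p) = 1 (W(p) = 4 - 3 = 1)
m = 1
(m + g)² = (1 - 451)² = (-450)² = 202500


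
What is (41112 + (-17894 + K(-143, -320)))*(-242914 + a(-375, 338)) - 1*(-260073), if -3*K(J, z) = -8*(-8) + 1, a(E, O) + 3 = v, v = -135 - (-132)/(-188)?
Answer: -794911670660/141 ≈ -5.6377e+9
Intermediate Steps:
v = -6378/47 (v = -135 - (-132)*(-1)/188 = -135 - 1*33/47 = -135 - 33/47 = -6378/47 ≈ -135.70)
a(E, O) = -6519/47 (a(E, O) = -3 - 6378/47 = -6519/47)
K(J, z) = -65/3 (K(J, z) = -(-8*(-8) + 1)/3 = -(64 + 1)/3 = -1/3*65 = -65/3)
(41112 + (-17894 + K(-143, -320)))*(-242914 + a(-375, 338)) - 1*(-260073) = (41112 + (-17894 - 65/3))*(-242914 - 6519/47) - 1*(-260073) = (41112 - 53747/3)*(-11423477/47) + 260073 = (69589/3)*(-11423477/47) + 260073 = -794948340953/141 + 260073 = -794911670660/141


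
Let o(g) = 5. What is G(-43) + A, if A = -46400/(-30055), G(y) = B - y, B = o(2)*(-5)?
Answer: 117478/6011 ≈ 19.544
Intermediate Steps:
B = -25 (B = 5*(-5) = -25)
G(y) = -25 - y
A = 9280/6011 (A = -46400*(-1/30055) = 9280/6011 ≈ 1.5438)
G(-43) + A = (-25 - 1*(-43)) + 9280/6011 = (-25 + 43) + 9280/6011 = 18 + 9280/6011 = 117478/6011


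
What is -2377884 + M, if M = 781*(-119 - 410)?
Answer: -2791033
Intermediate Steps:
M = -413149 (M = 781*(-529) = -413149)
-2377884 + M = -2377884 - 413149 = -2791033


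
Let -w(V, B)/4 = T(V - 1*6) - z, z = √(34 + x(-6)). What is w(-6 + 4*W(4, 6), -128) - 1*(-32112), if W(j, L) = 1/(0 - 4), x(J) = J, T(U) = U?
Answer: 32164 + 8*√7 ≈ 32185.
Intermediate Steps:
z = 2*√7 (z = √(34 - 6) = √28 = 2*√7 ≈ 5.2915)
W(j, L) = -¼ (W(j, L) = 1/(-4) = -¼)
w(V, B) = 24 - 4*V + 8*√7 (w(V, B) = -4*((V - 1*6) - 2*√7) = -4*((V - 6) - 2*√7) = -4*((-6 + V) - 2*√7) = -4*(-6 + V - 2*√7) = 24 - 4*V + 8*√7)
w(-6 + 4*W(4, 6), -128) - 1*(-32112) = (24 - 4*(-6 + 4*(-¼)) + 8*√7) - 1*(-32112) = (24 - 4*(-6 - 1) + 8*√7) + 32112 = (24 - 4*(-7) + 8*√7) + 32112 = (24 + 28 + 8*√7) + 32112 = (52 + 8*√7) + 32112 = 32164 + 8*√7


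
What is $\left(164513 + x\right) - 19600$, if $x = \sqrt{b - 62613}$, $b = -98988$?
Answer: $144913 + i \sqrt{161601} \approx 1.4491 \cdot 10^{5} + 402.0 i$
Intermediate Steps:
$x = i \sqrt{161601}$ ($x = \sqrt{-98988 - 62613} = \sqrt{-161601} = i \sqrt{161601} \approx 402.0 i$)
$\left(164513 + x\right) - 19600 = \left(164513 + i \sqrt{161601}\right) - 19600 = 144913 + i \sqrt{161601}$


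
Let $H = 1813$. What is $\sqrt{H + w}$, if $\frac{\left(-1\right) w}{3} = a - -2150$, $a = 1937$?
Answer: $4 i \sqrt{653} \approx 102.22 i$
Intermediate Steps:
$w = -12261$ ($w = - 3 \left(1937 - -2150\right) = - 3 \left(1937 + 2150\right) = \left(-3\right) 4087 = -12261$)
$\sqrt{H + w} = \sqrt{1813 - 12261} = \sqrt{-10448} = 4 i \sqrt{653}$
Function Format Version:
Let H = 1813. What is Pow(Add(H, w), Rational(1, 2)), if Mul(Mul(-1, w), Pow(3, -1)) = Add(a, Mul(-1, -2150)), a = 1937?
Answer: Mul(4, I, Pow(653, Rational(1, 2))) ≈ Mul(102.22, I)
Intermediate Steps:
w = -12261 (w = Mul(-3, Add(1937, Mul(-1, -2150))) = Mul(-3, Add(1937, 2150)) = Mul(-3, 4087) = -12261)
Pow(Add(H, w), Rational(1, 2)) = Pow(Add(1813, -12261), Rational(1, 2)) = Pow(-10448, Rational(1, 2)) = Mul(4, I, Pow(653, Rational(1, 2)))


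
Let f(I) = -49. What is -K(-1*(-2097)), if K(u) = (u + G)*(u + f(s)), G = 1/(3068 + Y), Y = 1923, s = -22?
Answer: -21434630144/4991 ≈ -4.2947e+6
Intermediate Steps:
G = 1/4991 (G = 1/(3068 + 1923) = 1/4991 ≈ 0.00020036)
K(u) = (-49 + u)*(1/4991 + u) (K(u) = (u + 1/4991)*(u - 49) = (1/4991 + u)*(-49 + u) = (-49 + u)*(1/4991 + u))
-K(-1*(-2097)) = -(-7/713 + (-1*(-2097))² - (-244558)*(-2097)/4991) = -(-7/713 + 2097² - 244558/4991*2097) = -(-7/713 + 4397409 - 512838126/4991) = -1*21434630144/4991 = -21434630144/4991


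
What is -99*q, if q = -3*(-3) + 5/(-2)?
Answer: -1287/2 ≈ -643.50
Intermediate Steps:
q = 13/2 (q = 9 + 5*(-½) = 9 - 5/2 = 13/2 ≈ 6.5000)
-99*q = -99*13/2 = -1287/2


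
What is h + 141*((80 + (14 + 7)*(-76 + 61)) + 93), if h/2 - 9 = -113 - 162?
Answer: -20554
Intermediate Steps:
h = -532 (h = 18 + 2*(-113 - 162) = 18 + 2*(-275) = 18 - 550 = -532)
h + 141*((80 + (14 + 7)*(-76 + 61)) + 93) = -532 + 141*((80 + (14 + 7)*(-76 + 61)) + 93) = -532 + 141*((80 + 21*(-15)) + 93) = -532 + 141*((80 - 315) + 93) = -532 + 141*(-235 + 93) = -532 + 141*(-142) = -532 - 20022 = -20554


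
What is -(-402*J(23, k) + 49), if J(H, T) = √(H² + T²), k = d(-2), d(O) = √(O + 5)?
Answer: -49 + 804*√133 ≈ 9223.2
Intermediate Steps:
d(O) = √(5 + O)
k = √3 (k = √(5 - 2) = √3 ≈ 1.7320)
-(-402*J(23, k) + 49) = -(-402*√(23² + (√3)²) + 49) = -(-402*√(529 + 3) + 49) = -(-804*√133 + 49) = -(49 - 804*√133) = -49 + 804*√133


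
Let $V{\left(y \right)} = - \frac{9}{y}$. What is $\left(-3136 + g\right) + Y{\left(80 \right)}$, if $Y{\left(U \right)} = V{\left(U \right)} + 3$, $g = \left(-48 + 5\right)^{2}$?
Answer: $- \frac{102729}{80} \approx -1284.1$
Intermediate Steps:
$g = 1849$ ($g = \left(-43\right)^{2} = 1849$)
$Y{\left(U \right)} = 3 - \frac{9}{U}$ ($Y{\left(U \right)} = - \frac{9}{U} + 3 = 3 - \frac{9}{U}$)
$\left(-3136 + g\right) + Y{\left(80 \right)} = \left(-3136 + 1849\right) + \left(3 - \frac{9}{80}\right) = -1287 + \left(3 - \frac{9}{80}\right) = -1287 + \frac{231}{80} = - \frac{102729}{80}$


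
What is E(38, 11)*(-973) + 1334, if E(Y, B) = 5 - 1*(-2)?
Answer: -5477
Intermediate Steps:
E(Y, B) = 7 (E(Y, B) = 5 + 2 = 7)
E(38, 11)*(-973) + 1334 = 7*(-973) + 1334 = -6811 + 1334 = -5477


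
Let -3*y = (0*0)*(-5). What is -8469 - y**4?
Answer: -8469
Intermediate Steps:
y = 0 (y = -0*0*(-5)/3 = -0*(-5) = -1/3*0 = 0)
-8469 - y**4 = -8469 - 1*0**4 = -8469 - 1*0 = -8469 + 0 = -8469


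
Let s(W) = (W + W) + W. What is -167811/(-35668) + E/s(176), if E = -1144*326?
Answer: -75077059/107004 ≈ -701.63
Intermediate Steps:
s(W) = 3*W (s(W) = 2*W + W = 3*W)
E = -372944
-167811/(-35668) + E/s(176) = -167811/(-35668) - 372944/(3*176) = -167811*(-1/35668) - 372944/528 = 167811/35668 - 372944*1/528 = 167811/35668 - 2119/3 = -75077059/107004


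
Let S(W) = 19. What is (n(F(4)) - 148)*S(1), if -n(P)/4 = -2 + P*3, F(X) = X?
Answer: -3572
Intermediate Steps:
n(P) = 8 - 12*P (n(P) = -4*(-2 + P*3) = -4*(-2 + 3*P) = 8 - 12*P)
(n(F(4)) - 148)*S(1) = ((8 - 12*4) - 148)*19 = ((8 - 48) - 148)*19 = (-40 - 148)*19 = -188*19 = -3572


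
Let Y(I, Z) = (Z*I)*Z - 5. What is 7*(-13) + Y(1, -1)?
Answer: -95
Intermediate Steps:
Y(I, Z) = -5 + I*Z**2 (Y(I, Z) = (I*Z)*Z - 5 = I*Z**2 - 5 = -5 + I*Z**2)
7*(-13) + Y(1, -1) = 7*(-13) + (-5 + 1*(-1)**2) = -91 + (-5 + 1*1) = -91 + (-5 + 1) = -91 - 4 = -95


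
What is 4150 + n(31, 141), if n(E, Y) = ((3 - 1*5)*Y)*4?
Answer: 3022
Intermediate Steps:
n(E, Y) = -8*Y (n(E, Y) = ((3 - 5)*Y)*4 = -2*Y*4 = -8*Y)
4150 + n(31, 141) = 4150 - 8*141 = 4150 - 1128 = 3022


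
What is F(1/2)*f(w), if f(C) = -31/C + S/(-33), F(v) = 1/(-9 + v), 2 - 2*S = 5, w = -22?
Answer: -32/187 ≈ -0.17112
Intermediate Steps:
S = -3/2 (S = 1 - 1/2*5 = 1 - 5/2 = -3/2 ≈ -1.5000)
f(C) = 1/22 - 31/C (f(C) = -31/C - 3/2/(-33) = -31/C - 3/2*(-1/33) = -31/C + 1/22 = 1/22 - 31/C)
F(1/2)*f(w) = ((1/22)*(-682 - 22)/(-22))/(-9 + 1/2) = ((1/22)*(-1/22)*(-704))/(-9 + 1/2) = (16/11)/(-17/2) = -2/17*16/11 = -32/187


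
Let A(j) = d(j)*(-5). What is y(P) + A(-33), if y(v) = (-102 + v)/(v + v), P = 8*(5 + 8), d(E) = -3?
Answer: 1561/104 ≈ 15.010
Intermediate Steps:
A(j) = 15 (A(j) = -3*(-5) = 15)
P = 104 (P = 8*13 = 104)
y(v) = (-102 + v)/(2*v) (y(v) = (-102 + v)/((2*v)) = (-102 + v)*(1/(2*v)) = (-102 + v)/(2*v))
y(P) + A(-33) = (1/2)*(-102 + 104)/104 + 15 = (1/2)*(1/104)*2 + 15 = 1/104 + 15 = 1561/104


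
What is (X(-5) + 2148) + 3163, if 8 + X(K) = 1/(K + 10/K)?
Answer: 37120/7 ≈ 5302.9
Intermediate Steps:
X(K) = -8 + 1/(K + 10/K)
(X(-5) + 2148) + 3163 = ((-80 - 5 - 8*(-5)²)/(10 + (-5)²) + 2148) + 3163 = ((-80 - 5 - 8*25)/(10 + 25) + 2148) + 3163 = ((-80 - 5 - 200)/35 + 2148) + 3163 = ((1/35)*(-285) + 2148) + 3163 = (-57/7 + 2148) + 3163 = 14979/7 + 3163 = 37120/7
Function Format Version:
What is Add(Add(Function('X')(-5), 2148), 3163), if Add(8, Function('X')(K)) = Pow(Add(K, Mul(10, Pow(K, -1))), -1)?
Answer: Rational(37120, 7) ≈ 5302.9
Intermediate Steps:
Function('X')(K) = Add(-8, Pow(Add(K, Mul(10, Pow(K, -1))), -1))
Add(Add(Function('X')(-5), 2148), 3163) = Add(Add(Mul(Pow(Add(10, Pow(-5, 2)), -1), Add(-80, -5, Mul(-8, Pow(-5, 2)))), 2148), 3163) = Add(Add(Mul(Pow(Add(10, 25), -1), Add(-80, -5, Mul(-8, 25))), 2148), 3163) = Add(Add(Mul(Pow(35, -1), Add(-80, -5, -200)), 2148), 3163) = Add(Add(Mul(Rational(1, 35), -285), 2148), 3163) = Add(Add(Rational(-57, 7), 2148), 3163) = Add(Rational(14979, 7), 3163) = Rational(37120, 7)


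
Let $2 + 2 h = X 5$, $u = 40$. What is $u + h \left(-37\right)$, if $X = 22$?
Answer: $-1958$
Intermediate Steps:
$h = 54$ ($h = -1 + \frac{22 \cdot 5}{2} = -1 + \frac{1}{2} \cdot 110 = -1 + 55 = 54$)
$u + h \left(-37\right) = 40 + 54 \left(-37\right) = 40 - 1998 = -1958$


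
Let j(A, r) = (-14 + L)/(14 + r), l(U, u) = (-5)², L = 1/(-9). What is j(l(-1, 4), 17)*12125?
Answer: -1539875/279 ≈ -5519.3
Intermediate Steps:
L = -⅑ ≈ -0.11111
l(U, u) = 25
j(A, r) = -127/(9*(14 + r)) (j(A, r) = (-14 - ⅑)/(14 + r) = -127/(9*(14 + r)))
j(l(-1, 4), 17)*12125 = -127/(126 + 9*17)*12125 = -127/(126 + 153)*12125 = -127/279*12125 = -1539875/279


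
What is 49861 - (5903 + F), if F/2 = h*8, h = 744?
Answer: 32054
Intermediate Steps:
F = 11904 (F = 2*(744*8) = 2*5952 = 11904)
49861 - (5903 + F) = 49861 - (5903 + 11904) = 49861 - 1*17807 = 49861 - 17807 = 32054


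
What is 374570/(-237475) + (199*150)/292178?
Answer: -1462178353/991213865 ≈ -1.4751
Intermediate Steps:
374570/(-237475) + (199*150)/292178 = 374570*(-1/237475) + 29850*(1/292178) = -10702/6785 + 14925/146089 = -1462178353/991213865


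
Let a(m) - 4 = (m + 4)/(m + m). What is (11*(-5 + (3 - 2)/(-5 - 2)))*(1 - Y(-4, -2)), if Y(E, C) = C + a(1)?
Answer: 198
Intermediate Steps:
a(m) = 4 + (4 + m)/(2*m) (a(m) = 4 + (m + 4)/(m + m) = 4 + (4 + m)/((2*m)) = 4 + (4 + m)*(1/(2*m)) = 4 + (4 + m)/(2*m))
Y(E, C) = 13/2 + C (Y(E, C) = C + (9/2 + 2/1) = C + (9/2 + 2*1) = C + (9/2 + 2) = C + 13/2 = 13/2 + C)
(11*(-5 + (3 - 2)/(-5 - 2)))*(1 - Y(-4, -2)) = (11*(-5 + (3 - 2)/(-5 - 2)))*(1 - (13/2 - 2)) = (11*(-5 + 1/(-7)))*(1 - 1*9/2) = (11*(-5 + 1*(-1/7)))*(1 - 9/2) = (11*(-5 - 1/7))*(-7/2) = (11*(-36/7))*(-7/2) = -396/7*(-7/2) = 198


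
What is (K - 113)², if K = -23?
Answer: 18496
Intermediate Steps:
(K - 113)² = (-23 - 113)² = (-136)² = 18496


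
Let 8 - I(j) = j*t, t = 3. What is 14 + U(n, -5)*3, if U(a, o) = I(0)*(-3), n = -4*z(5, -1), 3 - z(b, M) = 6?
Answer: -58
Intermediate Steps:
z(b, M) = -3 (z(b, M) = 3 - 1*6 = 3 - 6 = -3)
n = 12 (n = -4*(-3) = 12)
I(j) = 8 - 3*j (I(j) = 8 - j*3 = 8 - 3*j)
U(a, o) = -24 (U(a, o) = (8 - 3*0)*(-3) = (8 + 0)*(-3) = 8*(-3) = -24)
14 + U(n, -5)*3 = 14 - 24*3 = 14 - 72 = -58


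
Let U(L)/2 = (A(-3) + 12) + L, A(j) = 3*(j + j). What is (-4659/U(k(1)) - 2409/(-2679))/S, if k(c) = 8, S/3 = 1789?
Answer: -4157275/19170924 ≈ -0.21685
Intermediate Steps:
S = 5367 (S = 3*1789 = 5367)
A(j) = 6*j (A(j) = 3*(2*j) = 6*j)
U(L) = -12 + 2*L (U(L) = 2*((6*(-3) + 12) + L) = 2*((-18 + 12) + L) = 2*(-6 + L) = -12 + 2*L)
(-4659/U(k(1)) - 2409/(-2679))/S = (-4659/(-12 + 2*8) - 2409/(-2679))/5367 = (-4659/(-12 + 16) - 2409*(-1/2679))*(1/5367) = (-4659/4 + 803/893)*(1/5367) = -4157275/3572*1/5367 = -4157275/19170924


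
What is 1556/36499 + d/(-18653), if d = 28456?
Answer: -1009591476/680815847 ≈ -1.4829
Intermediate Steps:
1556/36499 + d/(-18653) = 1556/36499 + 28456/(-18653) = 1556*(1/36499) + 28456*(-1/18653) = 1556/36499 - 28456/18653 = -1009591476/680815847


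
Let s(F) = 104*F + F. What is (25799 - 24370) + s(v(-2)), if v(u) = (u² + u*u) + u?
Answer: 2059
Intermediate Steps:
v(u) = u + 2*u² (v(u) = (u² + u²) + u = 2*u² + u = u + 2*u²)
s(F) = 105*F
(25799 - 24370) + s(v(-2)) = (25799 - 24370) + 105*(-2*(1 + 2*(-2))) = 1429 + 105*(-2*(1 - 4)) = 1429 + 105*(-2*(-3)) = 1429 + 105*6 = 1429 + 630 = 2059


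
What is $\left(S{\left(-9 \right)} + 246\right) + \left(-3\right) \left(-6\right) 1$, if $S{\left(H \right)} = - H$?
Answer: $273$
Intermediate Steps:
$\left(S{\left(-9 \right)} + 246\right) + \left(-3\right) \left(-6\right) 1 = \left(\left(-1\right) \left(-9\right) + 246\right) + \left(-3\right) \left(-6\right) 1 = \left(9 + 246\right) + 18 \cdot 1 = 255 + 18 = 273$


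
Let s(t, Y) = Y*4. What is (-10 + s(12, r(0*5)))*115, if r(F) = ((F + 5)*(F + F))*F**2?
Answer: -1150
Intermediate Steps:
r(F) = 2*F**3*(5 + F) (r(F) = ((5 + F)*(2*F))*F**2 = (2*F*(5 + F))*F**2 = 2*F**3*(5 + F))
s(t, Y) = 4*Y
(-10 + s(12, r(0*5)))*115 = (-10 + 4*(2*(0*5)**3*(5 + 0*5)))*115 = (-10 + 4*(2*0**3*(5 + 0)))*115 = (-10 + 4*(2*0*5))*115 = (-10 + 4*0)*115 = (-10 + 0)*115 = -10*115 = -1150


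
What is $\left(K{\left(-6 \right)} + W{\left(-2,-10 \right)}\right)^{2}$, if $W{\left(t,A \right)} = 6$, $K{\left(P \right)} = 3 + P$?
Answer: $9$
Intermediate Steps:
$\left(K{\left(-6 \right)} + W{\left(-2,-10 \right)}\right)^{2} = \left(\left(3 - 6\right) + 6\right)^{2} = \left(-3 + 6\right)^{2} = 3^{2} = 9$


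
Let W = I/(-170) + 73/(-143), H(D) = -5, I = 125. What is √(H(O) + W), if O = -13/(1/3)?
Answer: I*√147644354/4862 ≈ 2.4992*I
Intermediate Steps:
O = -39 (O = -13/⅓ = -13*3 = -39)
W = -6057/4862 (W = 125/(-170) + 73/(-143) = 125*(-1/170) + 73*(-1/143) = -25/34 - 73/143 = -6057/4862 ≈ -1.2458)
√(H(O) + W) = √(-5 - 6057/4862) = √(-30367/4862) = I*√147644354/4862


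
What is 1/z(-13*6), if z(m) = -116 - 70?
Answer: -1/186 ≈ -0.0053763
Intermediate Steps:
z(m) = -186
1/z(-13*6) = 1/(-186) = -1/186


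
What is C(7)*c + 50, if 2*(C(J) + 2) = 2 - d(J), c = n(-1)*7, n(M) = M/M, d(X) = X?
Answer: 37/2 ≈ 18.500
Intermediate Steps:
n(M) = 1
c = 7 (c = 1*7 = 7)
C(J) = -1 - J/2 (C(J) = -2 + (2 - J)/2 = -2 + (1 - J/2) = -1 - J/2)
C(7)*c + 50 = (-1 - ½*7)*7 + 50 = (-1 - 7/2)*7 + 50 = -9/2*7 + 50 = -63/2 + 50 = 37/2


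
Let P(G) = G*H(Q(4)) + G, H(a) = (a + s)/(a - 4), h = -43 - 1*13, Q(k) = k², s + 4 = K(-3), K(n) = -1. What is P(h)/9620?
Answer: -161/14430 ≈ -0.011157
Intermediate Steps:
s = -5 (s = -4 - 1 = -5)
h = -56 (h = -43 - 13 = -56)
H(a) = (-5 + a)/(-4 + a) (H(a) = (a - 5)/(a - 4) = (-5 + a)/(-4 + a))
P(G) = 23*G/12 (P(G) = G*((-5 + 4²)/(-4 + 4²)) + G = G*((-5 + 16)/(-4 + 16)) + G = G*(11/12) + G = 11*G/12 + G = 23*G/12)
P(h)/9620 = ((23/12)*(-56))/9620 = -322/3*1/9620 = -161/14430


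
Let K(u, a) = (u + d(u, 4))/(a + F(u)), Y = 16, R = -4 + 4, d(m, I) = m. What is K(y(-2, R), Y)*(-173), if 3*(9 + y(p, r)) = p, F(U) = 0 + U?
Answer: 10034/19 ≈ 528.11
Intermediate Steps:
F(U) = U
R = 0
y(p, r) = -9 + p/3
K(u, a) = 2*u/(a + u) (K(u, a) = (u + u)/(a + u) = (2*u)/(a + u) = 2*u/(a + u))
K(y(-2, R), Y)*(-173) = (2*(-9 + (1/3)*(-2))/(16 + (-9 + (1/3)*(-2))))*(-173) = (2*(-9 - 2/3)/(16 + (-9 - 2/3)))*(-173) = (2*(-29/3)/(16 - 29/3))*(-173) = (2*(-29/3)/(19/3))*(-173) = (2*(-29/3)*(3/19))*(-173) = -58/19*(-173) = 10034/19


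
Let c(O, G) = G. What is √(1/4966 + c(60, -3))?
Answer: I*√73978502/4966 ≈ 1.732*I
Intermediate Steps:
√(1/4966 + c(60, -3)) = √(1/4966 - 3) = √(-14897/4966) = I*√73978502/4966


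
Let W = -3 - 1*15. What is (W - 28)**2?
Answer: 2116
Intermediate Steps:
W = -18 (W = -3 - 15 = -18)
(W - 28)**2 = (-18 - 28)**2 = (-46)**2 = 2116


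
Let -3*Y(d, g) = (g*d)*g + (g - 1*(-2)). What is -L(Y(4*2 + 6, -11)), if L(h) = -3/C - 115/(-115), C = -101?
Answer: -104/101 ≈ -1.0297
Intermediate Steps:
Y(d, g) = -⅔ - g/3 - d*g²/3 (Y(d, g) = -((g*d)*g + (g - 1*(-2)))/3 = -((d*g)*g + (g + 2))/3 = -(d*g² + (2 + g))/3 = -(2 + g + d*g²)/3 = -⅔ - g/3 - d*g²/3)
L(h) = 104/101 (L(h) = -3/(-101) - 115/(-115) = -3*(-1/101) - 115*(-1/115) = 3/101 + 1 = 104/101)
-L(Y(4*2 + 6, -11)) = -1*104/101 = -104/101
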